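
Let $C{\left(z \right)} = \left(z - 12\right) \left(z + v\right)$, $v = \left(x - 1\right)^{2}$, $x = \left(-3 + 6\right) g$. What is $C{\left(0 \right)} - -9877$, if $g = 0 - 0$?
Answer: $9865$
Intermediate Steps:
$g = 0$ ($g = 0 + 0 = 0$)
$x = 0$ ($x = \left(-3 + 6\right) 0 = 3 \cdot 0 = 0$)
$v = 1$ ($v = \left(0 - 1\right)^{2} = \left(-1\right)^{2} = 1$)
$C{\left(z \right)} = \left(1 + z\right) \left(-12 + z\right)$ ($C{\left(z \right)} = \left(z - 12\right) \left(z + 1\right) = \left(-12 + z\right) \left(1 + z\right) = \left(1 + z\right) \left(-12 + z\right)$)
$C{\left(0 \right)} - -9877 = \left(-12 + 0^{2} - 0\right) - -9877 = \left(-12 + 0 + 0\right) + 9877 = -12 + 9877 = 9865$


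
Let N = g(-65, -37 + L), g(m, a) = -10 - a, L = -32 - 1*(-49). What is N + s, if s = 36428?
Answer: 36438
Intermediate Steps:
L = 17 (L = -32 + 49 = 17)
N = 10 (N = -10 - (-37 + 17) = -10 - 1*(-20) = -10 + 20 = 10)
N + s = 10 + 36428 = 36438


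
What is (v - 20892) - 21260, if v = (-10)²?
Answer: -42052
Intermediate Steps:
v = 100
(v - 20892) - 21260 = (100 - 20892) - 21260 = -20792 - 21260 = -42052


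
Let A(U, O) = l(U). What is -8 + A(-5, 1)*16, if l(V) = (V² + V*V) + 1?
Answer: 808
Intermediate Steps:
l(V) = 1 + 2*V² (l(V) = (V² + V²) + 1 = 2*V² + 1 = 1 + 2*V²)
A(U, O) = 1 + 2*U²
-8 + A(-5, 1)*16 = -8 + (1 + 2*(-5)²)*16 = -8 + (1 + 2*25)*16 = -8 + (1 + 50)*16 = -8 + 51*16 = -8 + 816 = 808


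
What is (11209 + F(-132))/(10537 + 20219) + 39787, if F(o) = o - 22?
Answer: 37081819/932 ≈ 39787.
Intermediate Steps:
F(o) = -22 + o
(11209 + F(-132))/(10537 + 20219) + 39787 = (11209 + (-22 - 132))/(10537 + 20219) + 39787 = (11209 - 154)/30756 + 39787 = 11055*(1/30756) + 39787 = 335/932 + 39787 = 37081819/932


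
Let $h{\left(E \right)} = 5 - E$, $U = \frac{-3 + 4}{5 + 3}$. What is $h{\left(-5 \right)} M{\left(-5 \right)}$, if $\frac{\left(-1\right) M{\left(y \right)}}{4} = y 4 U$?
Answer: $100$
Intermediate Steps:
$U = \frac{1}{8}$ ($U = 1 \cdot \frac{1}{8} = \frac{1}{8} \approx 0.125$)
$M{\left(y \right)} = - 2 y$ ($M{\left(y \right)} = - 4 y 4 \cdot \frac{1}{8} = - 4 \cdot 4 y \frac{1}{8} = - 4 \frac{y}{2} = - 2 y$)
$h{\left(-5 \right)} M{\left(-5 \right)} = \left(5 - -5\right) \left(\left(-2\right) \left(-5\right)\right) = \left(5 + 5\right) 10 = 10 \cdot 10 = 100$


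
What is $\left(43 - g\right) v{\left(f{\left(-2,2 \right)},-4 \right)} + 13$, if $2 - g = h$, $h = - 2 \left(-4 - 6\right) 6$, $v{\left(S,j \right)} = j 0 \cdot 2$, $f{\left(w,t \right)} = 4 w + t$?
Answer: $13$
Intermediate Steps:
$f{\left(w,t \right)} = t + 4 w$
$v{\left(S,j \right)} = 0$ ($v{\left(S,j \right)} = 0 \cdot 2 = 0$)
$h = 120$ ($h = - 2 \left(-4 - 6\right) 6 = \left(-2\right) \left(-10\right) 6 = 20 \cdot 6 = 120$)
$g = -118$ ($g = 2 - 120 = -118$)
$\left(43 - g\right) v{\left(f{\left(-2,2 \right)},-4 \right)} + 13 = \left(43 - -118\right) 0 + 13 = \left(43 + 118\right) 0 + 13 = 161 \cdot 0 + 13 = 0 + 13 = 13$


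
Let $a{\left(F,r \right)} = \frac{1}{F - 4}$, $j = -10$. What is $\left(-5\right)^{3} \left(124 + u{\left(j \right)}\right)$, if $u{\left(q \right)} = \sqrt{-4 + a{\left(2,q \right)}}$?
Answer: $-15500 - \frac{375 i \sqrt{2}}{2} \approx -15500.0 - 265.17 i$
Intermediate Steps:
$a{\left(F,r \right)} = \frac{1}{-4 + F}$
$u{\left(q \right)} = \frac{3 i \sqrt{2}}{2}$ ($u{\left(q \right)} = \sqrt{-4 + \frac{1}{-4 + 2}} = \sqrt{-4 + \frac{1}{-2}} = \sqrt{-4 - \frac{1}{2}} = \sqrt{- \frac{9}{2}} = \frac{3 i \sqrt{2}}{2}$)
$\left(-5\right)^{3} \left(124 + u{\left(j \right)}\right) = \left(-5\right)^{3} \left(124 + \frac{3 i \sqrt{2}}{2}\right) = - 125 \left(124 + \frac{3 i \sqrt{2}}{2}\right) = -15500 - \frac{375 i \sqrt{2}}{2}$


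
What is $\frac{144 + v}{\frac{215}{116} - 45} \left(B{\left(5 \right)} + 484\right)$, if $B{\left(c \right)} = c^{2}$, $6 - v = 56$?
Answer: $- \frac{5550136}{5005} \approx -1108.9$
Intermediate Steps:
$v = -50$ ($v = 6 - 56 = -50$)
$\frac{144 + v}{\frac{215}{116} - 45} \left(B{\left(5 \right)} + 484\right) = \frac{144 - 50}{\frac{215}{116} - 45} \left(5^{2} + 484\right) = \frac{94}{215 \cdot \frac{1}{116} - 45} \left(25 + 484\right) = \frac{94}{\frac{215}{116} - 45} \cdot 509 = \frac{94}{- \frac{5005}{116}} \cdot 509 = 94 \left(- \frac{116}{5005}\right) 509 = \left(- \frac{10904}{5005}\right) 509 = - \frac{5550136}{5005}$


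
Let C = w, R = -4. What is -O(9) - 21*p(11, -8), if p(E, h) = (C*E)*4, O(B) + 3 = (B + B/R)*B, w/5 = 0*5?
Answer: -231/4 ≈ -57.750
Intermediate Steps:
w = 0 (w = 5*(0*5) = 5*0 = 0)
C = 0
O(B) = -3 + 3*B²/4 (O(B) = -3 + (B + B/(-4))*B = -3 + (B + B*(-¼))*B = -3 + (B - B/4)*B = -3 + (3*B/4)*B = -3 + 3*B²/4)
p(E, h) = 0 (p(E, h) = (0*E)*4 = 0*4 = 0)
-O(9) - 21*p(11, -8) = -(-3 + (¾)*9²) - 21*0 = -(-3 + (¾)*81) + 0 = -(-3 + 243/4) + 0 = -1*231/4 + 0 = -231/4 + 0 = -231/4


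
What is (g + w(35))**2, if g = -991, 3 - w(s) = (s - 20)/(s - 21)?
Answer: 191739409/196 ≈ 9.7826e+5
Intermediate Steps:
w(s) = 3 - (-20 + s)/(-21 + s) (w(s) = 3 - (s - 20)/(s - 21) = 3 - (-20 + s)/(-21 + s))
(g + w(35))**2 = (-991 + (-43 + 2*35)/(-21 + 35))**2 = (-991 + (-43 + 70)/14)**2 = (-991 + (1/14)*27)**2 = (-991 + 27/14)**2 = (-13847/14)**2 = 191739409/196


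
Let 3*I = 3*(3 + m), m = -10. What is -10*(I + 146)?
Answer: -1390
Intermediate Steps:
I = -7 (I = (3*(3 - 10))/3 = (3*(-7))/3 = (⅓)*(-21) = -7)
-10*(I + 146) = -10*(-7 + 146) = -10*139 = -1390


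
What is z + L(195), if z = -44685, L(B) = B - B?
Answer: -44685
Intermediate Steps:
L(B) = 0
z + L(195) = -44685 + 0 = -44685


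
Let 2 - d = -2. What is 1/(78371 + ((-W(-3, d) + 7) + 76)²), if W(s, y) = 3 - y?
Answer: 1/85427 ≈ 1.1706e-5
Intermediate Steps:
d = 4 (d = 2 - 1*(-2) = 2 + 2 = 4)
1/(78371 + ((-W(-3, d) + 7) + 76)²) = 1/(78371 + ((-(3 - 1*4) + 7) + 76)²) = 1/(78371 + ((-(3 - 4) + 7) + 76)²) = 1/(78371 + ((-1*(-1) + 7) + 76)²) = 1/(78371 + ((1 + 7) + 76)²) = 1/(78371 + (8 + 76)²) = 1/(78371 + 84²) = 1/(78371 + 7056) = 1/85427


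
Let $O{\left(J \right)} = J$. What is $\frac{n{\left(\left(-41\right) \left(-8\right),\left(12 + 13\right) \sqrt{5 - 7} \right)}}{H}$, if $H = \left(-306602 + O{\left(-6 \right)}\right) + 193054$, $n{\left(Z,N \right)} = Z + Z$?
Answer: $- \frac{328}{56777} \approx -0.005777$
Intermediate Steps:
$n{\left(Z,N \right)} = 2 Z$
$H = -113554$ ($H = \left(-306602 - 6\right) + 193054 = -306608 + 193054 = -113554$)
$\frac{n{\left(\left(-41\right) \left(-8\right),\left(12 + 13\right) \sqrt{5 - 7} \right)}}{H} = \frac{2 \left(\left(-41\right) \left(-8\right)\right)}{-113554} = 2 \cdot 328 \left(- \frac{1}{113554}\right) = 656 \left(- \frac{1}{113554}\right) = - \frac{328}{56777}$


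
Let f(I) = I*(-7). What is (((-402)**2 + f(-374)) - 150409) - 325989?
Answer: -312176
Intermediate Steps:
f(I) = -7*I
(((-402)**2 + f(-374)) - 150409) - 325989 = (((-402)**2 - 7*(-374)) - 150409) - 325989 = ((161604 + 2618) - 150409) - 325989 = (164222 - 150409) - 325989 = 13813 - 325989 = -312176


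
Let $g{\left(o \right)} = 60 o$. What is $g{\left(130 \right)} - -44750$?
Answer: $52550$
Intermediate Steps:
$g{\left(130 \right)} - -44750 = 60 \cdot 130 - -44750 = 7800 + 44750 = 52550$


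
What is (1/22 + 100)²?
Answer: 4844401/484 ≈ 10009.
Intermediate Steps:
(1/22 + 100)² = (2201/22)² = 4844401/484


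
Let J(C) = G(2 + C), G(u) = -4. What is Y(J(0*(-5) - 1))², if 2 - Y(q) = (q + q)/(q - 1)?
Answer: 4/25 ≈ 0.16000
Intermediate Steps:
J(C) = -4
Y(q) = 2 - 2*q/(-1 + q) (Y(q) = 2 - (q + q)/(q - 1) = 2 - 2*q/(-1 + q))
Y(J(0*(-5) - 1))² = (-2/(-1 - 4))² = (-2/(-5))² = (-2*(-⅕))² = (⅖)² = 4/25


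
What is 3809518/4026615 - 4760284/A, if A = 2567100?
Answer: -156473621681/172278722775 ≈ -0.90826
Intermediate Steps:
3809518/4026615 - 4760284/A = 3809518/4026615 - 4760284/2567100 = 3809518*(1/4026615) - 4760284*1/2567100 = 3809518/4026615 - 1190071/641775 = -156473621681/172278722775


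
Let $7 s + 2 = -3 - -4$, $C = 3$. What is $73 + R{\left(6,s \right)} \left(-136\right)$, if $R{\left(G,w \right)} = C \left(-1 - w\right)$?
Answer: $\frac{2959}{7} \approx 422.71$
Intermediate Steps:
$s = - \frac{1}{7}$ ($s = - \frac{2}{7} + \frac{-3 - -4}{7} = - \frac{2}{7} + \frac{-3 + 4}{7} = - \frac{2}{7} + \frac{1}{7} \cdot 1 = - \frac{2}{7} + \frac{1}{7} = - \frac{1}{7} \approx -0.14286$)
$R{\left(G,w \right)} = -3 - 3 w$ ($R{\left(G,w \right)} = 3 \left(-1 - w\right) = -3 - 3 w$)
$73 + R{\left(6,s \right)} \left(-136\right) = 73 + \left(-3 - - \frac{3}{7}\right) \left(-136\right) = 73 + \left(-3 + \frac{3}{7}\right) \left(-136\right) = 73 - - \frac{2448}{7} = 73 + \frac{2448}{7} = \frac{2959}{7}$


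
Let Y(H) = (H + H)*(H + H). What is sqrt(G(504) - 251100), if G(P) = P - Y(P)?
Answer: 6*I*sqrt(35185) ≈ 1125.5*I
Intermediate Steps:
Y(H) = 4*H**2 (Y(H) = (2*H)*(2*H) = 4*H**2)
G(P) = P - 4*P**2
sqrt(G(504) - 251100) = sqrt(504*(1 - 4*504) - 251100) = sqrt(504*(1 - 2016) - 251100) = sqrt(504*(-2015) - 251100) = sqrt(-1015560 - 251100) = sqrt(-1266660) = 6*I*sqrt(35185)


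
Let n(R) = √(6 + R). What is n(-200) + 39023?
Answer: 39023 + I*√194 ≈ 39023.0 + 13.928*I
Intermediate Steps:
n(-200) + 39023 = √(6 - 200) + 39023 = √(-194) + 39023 = I*√194 + 39023 = 39023 + I*√194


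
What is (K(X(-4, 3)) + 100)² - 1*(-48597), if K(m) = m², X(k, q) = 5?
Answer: 64222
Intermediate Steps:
(K(X(-4, 3)) + 100)² - 1*(-48597) = (5² + 100)² - 1*(-48597) = (25 + 100)² + 48597 = 125² + 48597 = 15625 + 48597 = 64222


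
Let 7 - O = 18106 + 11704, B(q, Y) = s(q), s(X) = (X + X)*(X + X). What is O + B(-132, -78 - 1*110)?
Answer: 39893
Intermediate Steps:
s(X) = 4*X² (s(X) = (2*X)*(2*X) = 4*X²)
B(q, Y) = 4*q²
O = -29803 (O = 7 - (18106 + 11704) = 7 - 1*29810 = 7 - 29810 = -29803)
O + B(-132, -78 - 1*110) = -29803 + 4*(-132)² = -29803 + 4*17424 = -29803 + 69696 = 39893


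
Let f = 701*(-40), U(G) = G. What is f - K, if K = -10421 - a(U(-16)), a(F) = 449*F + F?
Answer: -24819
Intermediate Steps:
a(F) = 450*F
f = -28040
K = -3221 (K = -10421 - 450*(-16) = -10421 - 1*(-7200) = -10421 + 7200 = -3221)
f - K = -28040 - 1*(-3221) = -28040 + 3221 = -24819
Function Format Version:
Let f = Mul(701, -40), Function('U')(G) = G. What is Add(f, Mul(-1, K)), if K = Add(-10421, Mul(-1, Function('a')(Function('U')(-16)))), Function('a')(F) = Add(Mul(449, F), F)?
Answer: -24819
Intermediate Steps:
Function('a')(F) = Mul(450, F)
f = -28040
K = -3221 (K = Add(-10421, Mul(-1, Mul(450, -16))) = Add(-10421, Mul(-1, -7200)) = Add(-10421, 7200) = -3221)
Add(f, Mul(-1, K)) = Add(-28040, Mul(-1, -3221)) = Add(-28040, 3221) = -24819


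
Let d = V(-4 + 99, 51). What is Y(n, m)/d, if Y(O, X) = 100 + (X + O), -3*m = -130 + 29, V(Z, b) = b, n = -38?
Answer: 287/153 ≈ 1.8758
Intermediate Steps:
d = 51
m = 101/3 (m = -(-130 + 29)/3 = -1/3*(-101) = 101/3 ≈ 33.667)
Y(O, X) = 100 + O + X (Y(O, X) = 100 + (O + X) = 100 + O + X)
Y(n, m)/d = (100 - 38 + 101/3)/51 = (287/3)*(1/51) = 287/153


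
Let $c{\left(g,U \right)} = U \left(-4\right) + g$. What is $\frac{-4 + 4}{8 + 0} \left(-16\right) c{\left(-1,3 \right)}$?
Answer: $0$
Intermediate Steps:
$c{\left(g,U \right)} = g - 4 U$ ($c{\left(g,U \right)} = - 4 U + g = g - 4 U$)
$\frac{-4 + 4}{8 + 0} \left(-16\right) c{\left(-1,3 \right)} = \frac{-4 + 4}{8 + 0} \left(-16\right) \left(-1 - 12\right) = \frac{0}{8} \left(-16\right) \left(-1 - 12\right) = 0 \cdot \frac{1}{8} \left(-16\right) \left(-13\right) = 0 \left(-16\right) \left(-13\right) = 0 \left(-13\right) = 0$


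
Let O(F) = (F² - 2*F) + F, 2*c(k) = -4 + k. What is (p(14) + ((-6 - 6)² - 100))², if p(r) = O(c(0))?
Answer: 2500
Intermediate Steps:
c(k) = -2 + k/2 (c(k) = (-4 + k)/2 = -2 + k/2)
O(F) = F² - F
p(r) = 6 (p(r) = (-2 + (½)*0)*(-1 + (-2 + (½)*0)) = (-2 + 0)*(-1 + (-2 + 0)) = -2*(-1 - 2) = -2*(-3) = 6)
(p(14) + ((-6 - 6)² - 100))² = (6 + ((-6 - 6)² - 100))² = (6 + ((-12)² - 100))² = (6 + (144 - 100))² = (6 + 44)² = 50² = 2500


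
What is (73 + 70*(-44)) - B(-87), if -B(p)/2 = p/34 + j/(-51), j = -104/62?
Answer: -4762054/1581 ≈ -3012.1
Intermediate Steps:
j = -52/31 (j = -104*1/62 = -52/31 ≈ -1.6774)
B(p) = -104/1581 - p/17 (B(p) = -2*(p/34 - 52/31/(-51)) = -2*(p*(1/34) - 52/31*(-1/51)) = -2*(p/34 + 52/1581) = -2*(52/1581 + p/34) = -104/1581 - p/17)
(73 + 70*(-44)) - B(-87) = (73 + 70*(-44)) - (-104/1581 - 1/17*(-87)) = (73 - 3080) - (-104/1581 + 87/17) = -3007 - 1*7987/1581 = -3007 - 7987/1581 = -4762054/1581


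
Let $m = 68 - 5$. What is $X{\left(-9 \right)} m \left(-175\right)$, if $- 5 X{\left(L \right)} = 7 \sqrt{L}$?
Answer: $46305 i \approx 46305.0 i$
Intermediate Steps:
$X{\left(L \right)} = - \frac{7 \sqrt{L}}{5}$
$m = 63$ ($m = 68 - 5 = 63$)
$X{\left(-9 \right)} m \left(-175\right) = - \frac{7 \sqrt{-9}}{5} \cdot 63 \left(-175\right) = - \frac{7 \cdot 3 i}{5} \cdot 63 \left(-175\right) = - \frac{21 i}{5} \cdot 63 \left(-175\right) = - \frac{1323 i}{5} \left(-175\right) = 46305 i$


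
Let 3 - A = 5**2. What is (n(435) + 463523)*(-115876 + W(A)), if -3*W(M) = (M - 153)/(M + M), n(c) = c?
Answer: -322573273823/6 ≈ -5.3762e+10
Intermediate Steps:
A = -22 (A = 3 - 1*5**2 = 3 - 1*25 = 3 - 25 = -22)
W(M) = -(-153 + M)/(6*M) (W(M) = -(M - 153)/(3*(M + M)) = -(-153 + M)/(3*(2*M)) = -(-153 + M)*1/(2*M)/3 = -(-153 + M)/(6*M))
(n(435) + 463523)*(-115876 + W(A)) = (435 + 463523)*(-115876 + (1/6)*(153 - 1*(-22))/(-22)) = 463958*(-115876 + (1/6)*(-1/22)*(153 + 22)) = 463958*(-115876 + (1/6)*(-1/22)*175) = 463958*(-115876 - 175/132) = 463958*(-15295807/132) = -322573273823/6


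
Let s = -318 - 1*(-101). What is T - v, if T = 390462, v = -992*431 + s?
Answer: 818231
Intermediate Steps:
s = -217 (s = -318 + 101 = -217)
v = -427769 (v = -992*431 - 217 = -427552 - 217 = -427769)
T - v = 390462 - 1*(-427769) = 390462 + 427769 = 818231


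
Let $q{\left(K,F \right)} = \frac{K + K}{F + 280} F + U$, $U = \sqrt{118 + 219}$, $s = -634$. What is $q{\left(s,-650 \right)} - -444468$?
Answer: $\frac{16362896}{37} + \sqrt{337} \approx 4.4226 \cdot 10^{5}$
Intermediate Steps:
$U = \sqrt{337} \approx 18.358$
$q{\left(K,F \right)} = \sqrt{337} + \frac{2 F K}{280 + F}$ ($q{\left(K,F \right)} = \frac{K + K}{F + 280} F + \sqrt{337} = \frac{2 K}{280 + F} F + \sqrt{337} = \frac{2 F K}{280 + F} + \sqrt{337} = \sqrt{337} + \frac{2 F K}{280 + F}$)
$q{\left(s,-650 \right)} - -444468 = \frac{280 \sqrt{337} - 650 \sqrt{337} + 2 \left(-650\right) \left(-634\right)}{280 - 650} - -444468 = \frac{280 \sqrt{337} - 650 \sqrt{337} + 824200}{-370} + 444468 = - \frac{824200 - 370 \sqrt{337}}{370} + 444468 = \left(- \frac{82420}{37} + \sqrt{337}\right) + 444468 = \frac{16362896}{37} + \sqrt{337}$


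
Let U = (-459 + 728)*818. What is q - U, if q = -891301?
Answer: -1111343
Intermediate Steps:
U = 220042 (U = 269*818 = 220042)
q - U = -891301 - 1*220042 = -891301 - 220042 = -1111343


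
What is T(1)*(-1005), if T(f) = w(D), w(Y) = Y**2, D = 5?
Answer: -25125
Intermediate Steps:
T(f) = 25 (T(f) = 5**2 = 25)
T(1)*(-1005) = 25*(-1005) = -25125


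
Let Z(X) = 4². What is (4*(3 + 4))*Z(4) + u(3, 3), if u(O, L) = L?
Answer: 451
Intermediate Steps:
Z(X) = 16
(4*(3 + 4))*Z(4) + u(3, 3) = (4*(3 + 4))*16 + 3 = (4*7)*16 + 3 = 28*16 + 3 = 448 + 3 = 451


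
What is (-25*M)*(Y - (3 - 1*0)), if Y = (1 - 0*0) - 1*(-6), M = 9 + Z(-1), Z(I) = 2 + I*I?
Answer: -1200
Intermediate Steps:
Z(I) = 2 + I²
M = 12 (M = 9 + (2 + (-1)²) = 9 + (2 + 1) = 9 + 3 = 12)
Y = 7 (Y = (1 - 1*0) + 6 = (1 + 0) + 6 = 1 + 6 = 7)
(-25*M)*(Y - (3 - 1*0)) = (-25*12)*(7 - (3 - 1*0)) = -300*(7 - (3 + 0)) = -300*(7 - 1*3) = -300*(7 - 3) = -300*4 = -1200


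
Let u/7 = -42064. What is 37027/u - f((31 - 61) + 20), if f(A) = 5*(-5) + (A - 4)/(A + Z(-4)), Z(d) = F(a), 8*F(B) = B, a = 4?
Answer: 130914743/5594512 ≈ 23.401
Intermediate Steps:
u = -294448 (u = 7*(-42064) = -294448)
F(B) = B/8
Z(d) = 1/2 (Z(d) = (1/8)*4 = 1/2)
f(A) = -25 + (-4 + A)/(1/2 + A) (f(A) = 5*(-5) + (A - 4)/(A + 1/2) = -25 + (-4 + A)/(1/2 + A))
37027/u - f((31 - 61) + 20) = 37027/(-294448) - 3*(-11 - 16*((31 - 61) + 20))/(1 + 2*((31 - 61) + 20)) = 37027*(-1/294448) - 3*(-11 - 16*(-30 + 20))/(1 + 2*(-30 + 20)) = -37027/294448 - 3*(-11 - 16*(-10))/(1 + 2*(-10)) = -37027/294448 - 3*(-11 + 160)/(1 - 20) = -37027/294448 - 3*149/(-19) = -37027/294448 - 3*(-1)*149/19 = -37027/294448 - 1*(-447/19) = -37027/294448 + 447/19 = 130914743/5594512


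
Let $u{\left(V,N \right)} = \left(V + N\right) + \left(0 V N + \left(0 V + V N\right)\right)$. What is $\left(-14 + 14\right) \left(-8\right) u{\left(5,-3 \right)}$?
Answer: $0$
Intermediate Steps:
$u{\left(V,N \right)} = N + V + N V$ ($u{\left(V,N \right)} = \left(N + V\right) + \left(0 N + \left(0 + N V\right)\right) = \left(N + V\right) + \left(0 + N V\right) = \left(N + V\right) + N V = N + V + N V$)
$\left(-14 + 14\right) \left(-8\right) u{\left(5,-3 \right)} = \left(-14 + 14\right) \left(-8\right) \left(-3 + 5 - 15\right) = 0 \left(-8\right) \left(-3 + 5 - 15\right) = 0 \left(-13\right) = 0$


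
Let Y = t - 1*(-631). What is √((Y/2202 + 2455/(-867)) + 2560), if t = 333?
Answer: √895996170453/18717 ≈ 50.573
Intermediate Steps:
Y = 964 (Y = 333 - 1*(-631) = 333 + 631 = 964)
√((Y/2202 + 2455/(-867)) + 2560) = √((964/2202 + 2455/(-867)) + 2560) = √((964*(1/2202) + 2455*(-1/867)) + 2560) = √((482/1101 - 2455/867) + 2560) = √(-761687/318189 + 2560) = √(813802153/318189) = √895996170453/18717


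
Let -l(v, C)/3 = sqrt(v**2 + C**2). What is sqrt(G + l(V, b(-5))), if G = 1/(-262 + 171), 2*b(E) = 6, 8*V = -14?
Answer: sqrt(-364 - 24843*sqrt(193))/182 ≈ 3.2296*I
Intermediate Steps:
V = -7/4 (V = (1/8)*(-14) = -7/4 ≈ -1.7500)
b(E) = 3 (b(E) = (1/2)*6 = 3)
G = -1/91 (G = 1/(-91) = -1/91 ≈ -0.010989)
l(v, C) = -3*sqrt(C**2 + v**2) (l(v, C) = -3*sqrt(v**2 + C**2) = -3*sqrt(C**2 + v**2))
sqrt(G + l(V, b(-5))) = sqrt(-1/91 - 3*sqrt(3**2 + (-7/4)**2)) = sqrt(-1/91 - 3*sqrt(9 + 49/16)) = sqrt(-1/91 - 3*sqrt(193)/4)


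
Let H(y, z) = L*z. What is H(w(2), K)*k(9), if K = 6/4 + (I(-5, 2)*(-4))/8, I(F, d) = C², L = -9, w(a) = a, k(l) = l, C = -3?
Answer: 243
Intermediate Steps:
I(F, d) = 9 (I(F, d) = (-3)² = 9)
K = -3 (K = 6/4 + (9*(-4))/8 = 6*(¼) - 36*⅛ = 3/2 - 9/2 = -3)
H(y, z) = -9*z
H(w(2), K)*k(9) = -9*(-3)*9 = 27*9 = 243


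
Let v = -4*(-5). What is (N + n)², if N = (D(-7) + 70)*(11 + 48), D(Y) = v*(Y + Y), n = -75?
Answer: 155376225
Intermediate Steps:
v = 20
D(Y) = 40*Y (D(Y) = 20*(Y + Y) = 20*(2*Y) = 40*Y)
N = -12390 (N = (40*(-7) + 70)*(11 + 48) = (-280 + 70)*59 = -210*59 = -12390)
(N + n)² = (-12390 - 75)² = (-12465)² = 155376225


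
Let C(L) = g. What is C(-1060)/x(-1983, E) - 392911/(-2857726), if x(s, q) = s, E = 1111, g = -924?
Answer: 1139893779/1888956886 ≈ 0.60345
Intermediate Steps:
C(L) = -924
C(-1060)/x(-1983, E) - 392911/(-2857726) = -924/(-1983) - 392911/(-2857726) = -924*(-1/1983) - 392911*(-1/2857726) = 308/661 + 392911/2857726 = 1139893779/1888956886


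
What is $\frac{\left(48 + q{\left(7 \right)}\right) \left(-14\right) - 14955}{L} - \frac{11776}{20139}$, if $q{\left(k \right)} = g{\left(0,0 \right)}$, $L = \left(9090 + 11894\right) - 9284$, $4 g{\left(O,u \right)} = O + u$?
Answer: $- \frac{16758939}{8726900} \approx -1.9204$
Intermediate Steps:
$g{\left(O,u \right)} = \frac{O}{4} + \frac{u}{4}$ ($g{\left(O,u \right)} = \frac{O + u}{4} = \frac{O}{4} + \frac{u}{4}$)
$L = 11700$ ($L = 20984 - 9284 = 11700$)
$q{\left(k \right)} = 0$ ($q{\left(k \right)} = \frac{1}{4} \cdot 0 + \frac{1}{4} \cdot 0 = 0 + 0 = 0$)
$\frac{\left(48 + q{\left(7 \right)}\right) \left(-14\right) - 14955}{L} - \frac{11776}{20139} = \frac{\left(48 + 0\right) \left(-14\right) - 14955}{11700} - \frac{11776}{20139} = \left(48 \left(-14\right) - 14955\right) \frac{1}{11700} - \frac{11776}{20139} = \left(-672 - 14955\right) \frac{1}{11700} - \frac{11776}{20139} = \left(-15627\right) \frac{1}{11700} - \frac{11776}{20139} = - \frac{5209}{3900} - \frac{11776}{20139} = - \frac{16758939}{8726900}$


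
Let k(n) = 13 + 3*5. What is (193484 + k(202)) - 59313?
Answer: 134199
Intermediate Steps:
k(n) = 28 (k(n) = 13 + 15 = 28)
(193484 + k(202)) - 59313 = (193484 + 28) - 59313 = 193512 - 59313 = 134199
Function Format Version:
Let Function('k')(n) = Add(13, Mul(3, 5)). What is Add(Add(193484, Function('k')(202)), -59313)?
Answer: 134199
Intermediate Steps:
Function('k')(n) = 28 (Function('k')(n) = Add(13, 15) = 28)
Add(Add(193484, Function('k')(202)), -59313) = Add(Add(193484, 28), -59313) = Add(193512, -59313) = 134199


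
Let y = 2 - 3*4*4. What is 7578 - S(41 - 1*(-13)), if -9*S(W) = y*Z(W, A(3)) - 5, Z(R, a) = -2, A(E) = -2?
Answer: 22763/3 ≈ 7587.7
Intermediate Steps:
y = -46 (y = 2 - 12*4 = 2 - 48 = -46)
S(W) = -29/3 (S(W) = -(-46*(-2) - 5)/9 = -(92 - 5)/9 = -1/9*87 = -29/3)
7578 - S(41 - 1*(-13)) = 7578 - 1*(-29/3) = 7578 + 29/3 = 22763/3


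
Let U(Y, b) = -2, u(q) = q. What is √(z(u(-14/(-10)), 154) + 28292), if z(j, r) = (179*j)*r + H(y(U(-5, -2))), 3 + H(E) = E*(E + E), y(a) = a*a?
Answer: √1672835/5 ≈ 258.68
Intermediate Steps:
y(a) = a²
H(E) = -3 + 2*E² (H(E) = -3 + E*(E + E) = -3 + E*(2*E) = -3 + 2*E²)
z(j, r) = 29 + 179*j*r (z(j, r) = (179*j)*r + (-3 + 2*((-2)²)²) = 179*j*r + (-3 + 2*4²) = 179*j*r + (-3 + 2*16) = 179*j*r + (-3 + 32) = 179*j*r + 29 = 29 + 179*j*r)
√(z(u(-14/(-10)), 154) + 28292) = √((29 + 179*(-14/(-10))*154) + 28292) = √((29 + 179*(-14*(-⅒))*154) + 28292) = √((29 + 179*(7/5)*154) + 28292) = √((29 + 192962/5) + 28292) = √(193107/5 + 28292) = √(334567/5) = √1672835/5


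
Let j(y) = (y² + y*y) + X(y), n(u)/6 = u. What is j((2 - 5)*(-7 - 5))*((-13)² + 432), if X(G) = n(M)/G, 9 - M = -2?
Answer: 9353363/6 ≈ 1.5589e+6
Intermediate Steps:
M = 11 (M = 9 - 1*(-2) = 9 + 2 = 11)
n(u) = 6*u
X(G) = 66/G (X(G) = (6*11)/G = 66/G)
j(y) = 2*y² + 66/y (j(y) = (y² + y*y) + 66/y = (y² + y²) + 66/y = 2*y² + 66/y)
j((2 - 5)*(-7 - 5))*((-13)² + 432) = (2*(33 + ((2 - 5)*(-7 - 5))³)/(((2 - 5)*(-7 - 5))))*((-13)² + 432) = (2*(33 + (-3*(-12))³)/((-3*(-12))))*(169 + 432) = (2*(33 + 36³)/36)*601 = (2*(1/36)*(33 + 46656))*601 = (2*(1/36)*46689)*601 = (15563/6)*601 = 9353363/6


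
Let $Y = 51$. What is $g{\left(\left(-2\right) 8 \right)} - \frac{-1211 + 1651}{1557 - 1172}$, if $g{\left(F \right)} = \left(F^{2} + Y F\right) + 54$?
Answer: $- \frac{3550}{7} \approx -507.14$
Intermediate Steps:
$g{\left(F \right)} = 54 + F^{2} + 51 F$ ($g{\left(F \right)} = \left(F^{2} + 51 F\right) + 54 = 54 + F^{2} + 51 F$)
$g{\left(\left(-2\right) 8 \right)} - \frac{-1211 + 1651}{1557 - 1172} = \left(54 + \left(\left(-2\right) 8\right)^{2} + 51 \left(\left(-2\right) 8\right)\right) - \frac{-1211 + 1651}{1557 - 1172} = \left(54 + \left(-16\right)^{2} + 51 \left(-16\right)\right) - \frac{440}{385} = \left(54 + 256 - 816\right) - 440 \cdot \frac{1}{385} = -506 - \frac{8}{7} = - \frac{3550}{7}$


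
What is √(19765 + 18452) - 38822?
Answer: -38822 + √38217 ≈ -38627.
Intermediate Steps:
√(19765 + 18452) - 38822 = √38217 - 38822 = -38822 + √38217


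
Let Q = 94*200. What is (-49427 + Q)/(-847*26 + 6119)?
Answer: 3403/1767 ≈ 1.9259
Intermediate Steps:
Q = 18800
(-49427 + Q)/(-847*26 + 6119) = (-49427 + 18800)/(-847*26 + 6119) = -30627/(-22022 + 6119) = -30627/(-15903) = -30627*(-1/15903) = 3403/1767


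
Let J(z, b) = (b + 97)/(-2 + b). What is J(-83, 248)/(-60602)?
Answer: -115/4969364 ≈ -2.3142e-5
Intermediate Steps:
J(z, b) = (97 + b)/(-2 + b)
J(-83, 248)/(-60602) = ((97 + 248)/(-2 + 248))/(-60602) = (345/246)*(-1/60602) = ((1/246)*345)*(-1/60602) = (115/82)*(-1/60602) = -115/4969364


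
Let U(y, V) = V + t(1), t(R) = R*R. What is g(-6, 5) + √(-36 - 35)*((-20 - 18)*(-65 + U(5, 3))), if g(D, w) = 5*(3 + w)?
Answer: 40 + 2318*I*√71 ≈ 40.0 + 19532.0*I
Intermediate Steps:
t(R) = R²
U(y, V) = 1 + V (U(y, V) = V + 1² = V + 1 = 1 + V)
g(D, w) = 15 + 5*w
g(-6, 5) + √(-36 - 35)*((-20 - 18)*(-65 + U(5, 3))) = (15 + 5*5) + √(-36 - 35)*((-20 - 18)*(-65 + (1 + 3))) = (15 + 25) + √(-71)*(-38*(-65 + 4)) = 40 + (I*√71)*(-38*(-61)) = 40 + (I*√71)*2318 = 40 + 2318*I*√71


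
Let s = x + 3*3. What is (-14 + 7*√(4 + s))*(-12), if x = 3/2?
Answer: 168 - 42*√58 ≈ -151.86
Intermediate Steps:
x = 3/2 (x = 3*(½) = 3/2 ≈ 1.5000)
s = 21/2 (s = 3/2 + 3*3 = 3/2 + 9 = 21/2 ≈ 10.500)
(-14 + 7*√(4 + s))*(-12) = (-14 + 7*√(4 + 21/2))*(-12) = (-14 + 7*√(29/2))*(-12) = (-14 + 7*(√58/2))*(-12) = (-14 + 7*√58/2)*(-12) = 168 - 42*√58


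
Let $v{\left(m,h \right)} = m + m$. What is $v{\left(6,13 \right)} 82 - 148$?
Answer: $836$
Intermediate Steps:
$v{\left(m,h \right)} = 2 m$
$v{\left(6,13 \right)} 82 - 148 = 2 \cdot 6 \cdot 82 - 148 = 12 \cdot 82 - 148 = 984 - 148 = 836$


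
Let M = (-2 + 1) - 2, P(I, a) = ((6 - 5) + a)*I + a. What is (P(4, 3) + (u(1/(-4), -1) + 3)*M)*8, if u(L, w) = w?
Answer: 104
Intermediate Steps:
P(I, a) = a + I*(1 + a) (P(I, a) = (1 + a)*I + a = I*(1 + a) + a = a + I*(1 + a))
M = -3 (M = -1 - 2 = -3)
(P(4, 3) + (u(1/(-4), -1) + 3)*M)*8 = ((4 + 3 + 4*3) + (-1 + 3)*(-3))*8 = ((4 + 3 + 12) + 2*(-3))*8 = (19 - 6)*8 = 13*8 = 104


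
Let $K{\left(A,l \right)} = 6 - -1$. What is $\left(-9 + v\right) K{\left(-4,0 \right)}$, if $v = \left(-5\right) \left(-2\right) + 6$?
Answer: $49$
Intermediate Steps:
$K{\left(A,l \right)} = 7$ ($K{\left(A,l \right)} = 6 + 1 = 7$)
$v = 16$ ($v = 10 + 6 = 16$)
$\left(-9 + v\right) K{\left(-4,0 \right)} = \left(-9 + 16\right) 7 = 7 \cdot 7 = 49$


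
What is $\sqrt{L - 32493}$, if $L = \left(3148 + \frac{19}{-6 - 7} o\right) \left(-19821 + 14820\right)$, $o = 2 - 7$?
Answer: $\frac{2 i \sqrt{668064891}}{13} \approx 3976.5 i$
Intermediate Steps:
$o = -5$ ($o = 2 - 7 = -5$)
$L = - \frac{205136019}{13}$ ($L = \left(3148 + \frac{19}{-6 - 7} \left(-5\right)\right) \left(-19821 + 14820\right) = \left(3148 + \frac{19}{-13} \left(-5\right)\right) \left(-5001\right) = \left(3148 + 19 \left(- \frac{1}{13}\right) \left(-5\right)\right) \left(-5001\right) = \left(3148 - - \frac{95}{13}\right) \left(-5001\right) = \left(3148 + \frac{95}{13}\right) \left(-5001\right) = \frac{41019}{13} \left(-5001\right) = - \frac{205136019}{13} \approx -1.578 \cdot 10^{7}$)
$\sqrt{L - 32493} = \sqrt{- \frac{205136019}{13} - 32493} = \sqrt{- \frac{205558428}{13}} = \frac{2 i \sqrt{668064891}}{13}$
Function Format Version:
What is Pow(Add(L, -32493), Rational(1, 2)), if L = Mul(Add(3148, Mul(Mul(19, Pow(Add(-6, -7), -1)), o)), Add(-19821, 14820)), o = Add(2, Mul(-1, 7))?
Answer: Mul(Rational(2, 13), I, Pow(668064891, Rational(1, 2))) ≈ Mul(3976.5, I)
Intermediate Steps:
o = -5 (o = Add(2, -7) = -5)
L = Rational(-205136019, 13) (L = Mul(Add(3148, Mul(Mul(19, Pow(Add(-6, -7), -1)), -5)), Add(-19821, 14820)) = Mul(Add(3148, Mul(Mul(19, Pow(-13, -1)), -5)), -5001) = Mul(Add(3148, Mul(Mul(19, Rational(-1, 13)), -5)), -5001) = Mul(Add(3148, Mul(Rational(-19, 13), -5)), -5001) = Mul(Add(3148, Rational(95, 13)), -5001) = Mul(Rational(41019, 13), -5001) = Rational(-205136019, 13) ≈ -1.5780e+7)
Pow(Add(L, -32493), Rational(1, 2)) = Pow(Add(Rational(-205136019, 13), -32493), Rational(1, 2)) = Pow(Rational(-205558428, 13), Rational(1, 2)) = Mul(Rational(2, 13), I, Pow(668064891, Rational(1, 2)))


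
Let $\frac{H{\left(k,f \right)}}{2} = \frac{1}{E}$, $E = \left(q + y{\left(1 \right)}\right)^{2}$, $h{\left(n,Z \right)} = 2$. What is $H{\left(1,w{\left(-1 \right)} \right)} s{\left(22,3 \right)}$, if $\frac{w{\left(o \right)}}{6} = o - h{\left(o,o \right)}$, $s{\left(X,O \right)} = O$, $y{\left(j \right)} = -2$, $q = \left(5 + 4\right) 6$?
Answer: $\frac{3}{1352} \approx 0.0022189$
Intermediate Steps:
$q = 54$ ($q = 9 \cdot 6 = 54$)
$E = 2704$ ($E = \left(54 - 2\right)^{2} = 52^{2} = 2704$)
$w{\left(o \right)} = -12 + 6 o$ ($w{\left(o \right)} = 6 \left(o - 2\right) = 6 \left(-2 + o\right) = -12 + 6 o$)
$H{\left(k,f \right)} = \frac{1}{1352}$ ($H{\left(k,f \right)} = \frac{2}{2704} = 2 \cdot \frac{1}{2704} = \frac{1}{1352}$)
$H{\left(1,w{\left(-1 \right)} \right)} s{\left(22,3 \right)} = \frac{1}{1352} \cdot 3 = \frac{3}{1352}$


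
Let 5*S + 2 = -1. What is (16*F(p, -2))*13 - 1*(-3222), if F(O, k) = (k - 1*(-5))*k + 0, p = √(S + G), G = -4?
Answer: 1974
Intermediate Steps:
S = -⅗ (S = -⅖ + (⅕)*(-1) = -⅖ - ⅕ = -⅗ ≈ -0.60000)
p = I*√115/5 (p = √(-⅗ - 4) = √(-23/5) = I*√115/5 ≈ 2.1448*I)
F(O, k) = k*(5 + k) (F(O, k) = (k + 5)*k + 0 = (5 + k)*k + 0 = k*(5 + k) + 0 = k*(5 + k))
(16*F(p, -2))*13 - 1*(-3222) = (16*(-2*(5 - 2)))*13 - 1*(-3222) = (16*(-2*3))*13 + 3222 = (16*(-6))*13 + 3222 = -96*13 + 3222 = -1248 + 3222 = 1974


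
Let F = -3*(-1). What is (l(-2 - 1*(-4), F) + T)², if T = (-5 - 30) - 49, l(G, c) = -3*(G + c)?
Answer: 9801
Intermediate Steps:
F = 3
l(G, c) = -3*G - 3*c
T = -84 (T = -35 - 49 = -84)
(l(-2 - 1*(-4), F) + T)² = ((-3*(-2 - 1*(-4)) - 3*3) - 84)² = ((-3*(-2 + 4) - 9) - 84)² = ((-3*2 - 9) - 84)² = ((-6 - 9) - 84)² = (-15 - 84)² = (-99)² = 9801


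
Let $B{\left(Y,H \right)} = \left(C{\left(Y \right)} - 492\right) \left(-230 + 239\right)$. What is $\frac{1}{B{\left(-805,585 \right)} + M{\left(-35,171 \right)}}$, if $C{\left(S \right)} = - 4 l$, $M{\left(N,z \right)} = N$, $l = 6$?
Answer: $- \frac{1}{4679} \approx -0.00021372$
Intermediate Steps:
$C{\left(S \right)} = -24$ ($C{\left(S \right)} = \left(-4\right) 6 = -24$)
$B{\left(Y,H \right)} = -4644$ ($B{\left(Y,H \right)} = \left(-24 - 492\right) \left(-230 + 239\right) = \left(-516\right) 9 = -4644$)
$\frac{1}{B{\left(-805,585 \right)} + M{\left(-35,171 \right)}} = \frac{1}{-4644 - 35} = \frac{1}{-4679} = - \frac{1}{4679}$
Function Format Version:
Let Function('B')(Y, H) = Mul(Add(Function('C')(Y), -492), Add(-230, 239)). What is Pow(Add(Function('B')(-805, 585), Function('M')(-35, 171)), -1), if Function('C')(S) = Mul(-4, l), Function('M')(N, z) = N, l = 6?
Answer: Rational(-1, 4679) ≈ -0.00021372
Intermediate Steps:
Function('C')(S) = -24 (Function('C')(S) = Mul(-4, 6) = -24)
Function('B')(Y, H) = -4644 (Function('B')(Y, H) = Mul(Add(-24, -492), Add(-230, 239)) = Mul(-516, 9) = -4644)
Pow(Add(Function('B')(-805, 585), Function('M')(-35, 171)), -1) = Pow(Add(-4644, -35), -1) = Pow(-4679, -1) = Rational(-1, 4679)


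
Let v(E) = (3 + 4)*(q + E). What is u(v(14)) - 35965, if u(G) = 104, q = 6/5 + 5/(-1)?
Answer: -35861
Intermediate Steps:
q = -19/5 (q = 6*(⅕) + 5*(-1) = 6/5 - 5 = -19/5 ≈ -3.8000)
v(E) = -133/5 + 7*E (v(E) = (3 + 4)*(-19/5 + E) = 7*(-19/5 + E) = -133/5 + 7*E)
u(v(14)) - 35965 = 104 - 35965 = -35861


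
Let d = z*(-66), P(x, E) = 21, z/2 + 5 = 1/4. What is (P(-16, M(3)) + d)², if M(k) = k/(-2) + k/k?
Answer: 419904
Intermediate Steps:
z = -19/2 (z = -10 + 2/4 = -10 + 2*(¼) = -10 + ½ = -19/2 ≈ -9.5000)
M(k) = 1 - k/2 (M(k) = k*(-½) + 1 = -k/2 + 1 = 1 - k/2)
d = 627 (d = -19/2*(-66) = 627)
(P(-16, M(3)) + d)² = (21 + 627)² = 648² = 419904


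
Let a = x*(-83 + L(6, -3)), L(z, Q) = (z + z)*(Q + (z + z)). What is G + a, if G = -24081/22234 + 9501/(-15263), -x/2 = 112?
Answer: -1900981028737/339357542 ≈ -5601.7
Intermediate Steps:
x = -224 (x = -2*112 = -224)
G = -578793537/339357542 (G = -24081*1/22234 + 9501*(-1/15263) = -24081/22234 - 9501/15263 = -578793537/339357542 ≈ -1.7056)
L(z, Q) = 2*z*(Q + 2*z) (L(z, Q) = (2*z)*(Q + 2*z) = 2*z*(Q + 2*z))
a = -5600 (a = -224*(-83 + 2*6*(-3 + 2*6)) = -224*(-83 + 2*6*(-3 + 12)) = -224*(-83 + 2*6*9) = -224*(-83 + 108) = -224*25 = -5600)
G + a = -578793537/339357542 - 5600 = -1900981028737/339357542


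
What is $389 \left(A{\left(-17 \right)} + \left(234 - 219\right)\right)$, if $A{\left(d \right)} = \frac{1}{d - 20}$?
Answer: $\frac{215506}{37} \approx 5824.5$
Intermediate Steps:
$A{\left(d \right)} = \frac{1}{-20 + d}$
$389 \left(A{\left(-17 \right)} + \left(234 - 219\right)\right) = 389 \left(\frac{1}{-20 - 17} + \left(234 - 219\right)\right) = 389 \left(\frac{1}{-37} + 15\right) = 389 \left(- \frac{1}{37} + 15\right) = 389 \cdot \frac{554}{37} = \frac{215506}{37}$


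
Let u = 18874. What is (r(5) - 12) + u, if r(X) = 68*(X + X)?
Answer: 19542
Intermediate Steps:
r(X) = 136*X (r(X) = 68*(2*X) = 136*X)
(r(5) - 12) + u = (136*5 - 12) + 18874 = (680 - 12) + 18874 = 668 + 18874 = 19542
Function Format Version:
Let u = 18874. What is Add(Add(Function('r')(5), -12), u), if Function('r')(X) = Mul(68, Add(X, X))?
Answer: 19542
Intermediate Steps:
Function('r')(X) = Mul(136, X) (Function('r')(X) = Mul(68, Mul(2, X)) = Mul(136, X))
Add(Add(Function('r')(5), -12), u) = Add(Add(Mul(136, 5), -12), 18874) = Add(Add(680, -12), 18874) = Add(668, 18874) = 19542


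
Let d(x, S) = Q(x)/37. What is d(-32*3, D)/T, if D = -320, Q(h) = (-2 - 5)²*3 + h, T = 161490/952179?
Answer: 16187043/1991710 ≈ 8.1272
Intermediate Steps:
T = 53830/317393 (T = 161490*(1/952179) = 53830/317393 ≈ 0.16960)
Q(h) = 147 + h (Q(h) = (-7)²*3 + h = 49*3 + h = 147 + h)
d(x, S) = 147/37 + x/37 (d(x, S) = (147 + x)/37 = (147 + x)*(1/37) = 147/37 + x/37)
d(-32*3, D)/T = (147/37 + (-32*3)/37)/(53830/317393) = (147/37 + (1/37)*(-96))*(317393/53830) = (147/37 - 96/37)*(317393/53830) = (51/37)*(317393/53830) = 16187043/1991710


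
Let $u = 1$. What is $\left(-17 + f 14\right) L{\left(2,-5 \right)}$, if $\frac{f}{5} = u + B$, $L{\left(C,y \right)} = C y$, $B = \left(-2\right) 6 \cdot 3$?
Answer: $24670$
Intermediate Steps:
$B = -36$ ($B = \left(-12\right) 3 = -36$)
$f = -175$ ($f = 5 \left(1 - 36\right) = 5 \left(-35\right) = -175$)
$\left(-17 + f 14\right) L{\left(2,-5 \right)} = \left(-17 - 2450\right) 2 \left(-5\right) = \left(-17 - 2450\right) \left(-10\right) = \left(-2467\right) \left(-10\right) = 24670$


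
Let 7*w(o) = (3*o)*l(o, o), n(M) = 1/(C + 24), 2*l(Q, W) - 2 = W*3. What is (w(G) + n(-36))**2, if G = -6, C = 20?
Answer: 40233649/94864 ≈ 424.12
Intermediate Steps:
l(Q, W) = 1 + 3*W/2 (l(Q, W) = 1 + (W*3)/2 = 1 + (3*W)/2 = 1 + 3*W/2)
n(M) = 1/44 (n(M) = 1/(20 + 24) = 1/44)
w(o) = 3*o*(1 + 3*o/2)/7 (w(o) = ((3*o)*(1 + 3*o/2))/7 = (3*o*(1 + 3*o/2))/7 = 3*o*(1 + 3*o/2)/7)
(w(G) + n(-36))**2 = ((3/14)*(-6)*(2 + 3*(-6)) + 1/44)**2 = ((3/14)*(-6)*(2 - 18) + 1/44)**2 = ((3/14)*(-6)*(-16) + 1/44)**2 = (144/7 + 1/44)**2 = (6343/308)**2 = 40233649/94864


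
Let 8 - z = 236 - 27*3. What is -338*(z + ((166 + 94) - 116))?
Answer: 1014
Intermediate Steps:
z = -147 (z = 8 - (236 - 27*3) = 8 - (236 - 81) = 8 - 1*155 = 8 - 155 = -147)
-338*(z + ((166 + 94) - 116)) = -338*(-147 + ((166 + 94) - 116)) = -338*(-147 + (260 - 116)) = -338*(-147 + 144) = -338*(-3) = 1014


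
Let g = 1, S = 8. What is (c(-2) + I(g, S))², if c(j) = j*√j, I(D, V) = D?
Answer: (1 - 2*I*√2)² ≈ -7.0 - 5.6569*I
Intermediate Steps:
c(j) = j^(3/2)
(c(-2) + I(g, S))² = ((-2)^(3/2) + 1)² = (-2*I*√2 + 1)² = (1 - 2*I*√2)²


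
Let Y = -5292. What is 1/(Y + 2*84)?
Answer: -1/5124 ≈ -0.00019516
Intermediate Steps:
1/(Y + 2*84) = 1/(-5292 + 2*84) = 1/(-5292 + 168) = 1/(-5124) = -1/5124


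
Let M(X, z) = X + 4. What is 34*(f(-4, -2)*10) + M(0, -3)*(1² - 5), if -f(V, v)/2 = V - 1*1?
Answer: 3384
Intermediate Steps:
M(X, z) = 4 + X
f(V, v) = 2 - 2*V (f(V, v) = -2*(V - 1*1) = -2*(V - 1) = -2*(-1 + V) = 2 - 2*V)
34*(f(-4, -2)*10) + M(0, -3)*(1² - 5) = 34*((2 - 2*(-4))*10) + (4 + 0)*(1² - 5) = 34*((2 + 8)*10) + 4*(1 - 5) = 34*(10*10) + 4*(-4) = 34*100 - 16 = 3400 - 16 = 3384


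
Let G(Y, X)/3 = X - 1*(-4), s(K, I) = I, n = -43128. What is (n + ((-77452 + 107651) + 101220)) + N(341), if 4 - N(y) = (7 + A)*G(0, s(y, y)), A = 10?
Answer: 70700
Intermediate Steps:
G(Y, X) = 12 + 3*X (G(Y, X) = 3*(X - 1*(-4)) = 3*(X + 4) = 3*(4 + X) = 12 + 3*X)
N(y) = -200 - 51*y (N(y) = 4 - (7 + 10)*(12 + 3*y) = 4 - 17*(12 + 3*y) = 4 - (204 + 51*y) = 4 + (-204 - 51*y) = -200 - 51*y)
(n + ((-77452 + 107651) + 101220)) + N(341) = (-43128 + ((-77452 + 107651) + 101220)) + (-200 - 51*341) = (-43128 + (30199 + 101220)) + (-200 - 17391) = (-43128 + 131419) - 17591 = 88291 - 17591 = 70700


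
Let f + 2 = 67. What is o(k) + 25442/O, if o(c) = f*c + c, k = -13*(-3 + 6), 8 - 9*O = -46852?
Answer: -20064777/7810 ≈ -2569.1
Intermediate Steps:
f = 65 (f = -2 + 67 = 65)
O = 15620/3 (O = 8/9 - 1/9*(-46852) = 8/9 + 46852/9 = 15620/3 ≈ 5206.7)
k = -39 (k = -13*3 = -39)
o(c) = 66*c (o(c) = 65*c + c = 66*c)
o(k) + 25442/O = 66*(-39) + 25442/(15620/3) = -2574 + 25442*(3/15620) = -2574 + 38163/7810 = -20064777/7810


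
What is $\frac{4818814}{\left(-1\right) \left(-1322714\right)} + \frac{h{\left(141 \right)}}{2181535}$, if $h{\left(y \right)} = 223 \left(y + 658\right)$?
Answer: $\frac{5374044305934}{1442773442995} \approx 3.7248$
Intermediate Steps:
$h{\left(y \right)} = 146734 + 223 y$ ($h{\left(y \right)} = 223 \left(658 + y\right) = 146734 + 223 y$)
$\frac{4818814}{\left(-1\right) \left(-1322714\right)} + \frac{h{\left(141 \right)}}{2181535} = \frac{4818814}{\left(-1\right) \left(-1322714\right)} + \frac{146734 + 223 \cdot 141}{2181535} = \frac{4818814}{1322714} + \left(146734 + 31443\right) \frac{1}{2181535} = 4818814 \cdot \frac{1}{1322714} + 178177 \cdot \frac{1}{2181535} = \frac{2409407}{661357} + \frac{178177}{2181535} = \frac{5374044305934}{1442773442995}$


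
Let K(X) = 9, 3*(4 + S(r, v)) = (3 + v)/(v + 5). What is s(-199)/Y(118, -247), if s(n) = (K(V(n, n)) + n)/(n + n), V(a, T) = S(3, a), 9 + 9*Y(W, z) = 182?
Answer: 855/34427 ≈ 0.024835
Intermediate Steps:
Y(W, z) = 173/9 (Y(W, z) = -1 + (⅑)*182 = -1 + 182/9 = 173/9)
S(r, v) = -4 + (3 + v)/(3*(5 + v)) (S(r, v) = -4 + ((3 + v)/(v + 5))/3 = -4 + ((3 + v)/(5 + v))/3 = -4 + (3 + v)/(3*(5 + v)))
V(a, T) = (-57 - 11*a)/(3*(5 + a))
s(n) = (9 + n)/(2*n) (s(n) = (9 + n)/(n + n) = (9 + n)/((2*n)) = (9 + n)*(1/(2*n)) = (9 + n)/(2*n))
s(-199)/Y(118, -247) = ((½)*(9 - 199)/(-199))/(173/9) = ((½)*(-1/199)*(-190))*(9/173) = (95/199)*(9/173) = 855/34427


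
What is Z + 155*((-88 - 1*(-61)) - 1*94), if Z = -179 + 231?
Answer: -18703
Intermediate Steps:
Z = 52
Z + 155*((-88 - 1*(-61)) - 1*94) = 52 + 155*((-88 - 1*(-61)) - 1*94) = 52 + 155*((-88 + 61) - 94) = 52 + 155*(-27 - 94) = 52 + 155*(-121) = 52 - 18755 = -18703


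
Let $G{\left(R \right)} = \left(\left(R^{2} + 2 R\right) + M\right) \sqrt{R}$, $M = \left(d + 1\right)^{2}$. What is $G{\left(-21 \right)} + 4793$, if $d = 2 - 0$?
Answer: $4793 + 408 i \sqrt{21} \approx 4793.0 + 1869.7 i$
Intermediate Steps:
$d = 2$ ($d = 2 + 0 = 2$)
$M = 9$ ($M = \left(2 + 1\right)^{2} = 3^{2} = 9$)
$G{\left(R \right)} = \sqrt{R} \left(9 + R^{2} + 2 R\right)$ ($G{\left(R \right)} = \left(\left(R^{2} + 2 R\right) + 9\right) \sqrt{R} = \left(9 + R^{2} + 2 R\right) \sqrt{R} = \sqrt{R} \left(9 + R^{2} + 2 R\right)$)
$G{\left(-21 \right)} + 4793 = \sqrt{-21} \left(9 + \left(-21\right)^{2} + 2 \left(-21\right)\right) + 4793 = i \sqrt{21} \left(9 + 441 - 42\right) + 4793 = i \sqrt{21} \cdot 408 + 4793 = 408 i \sqrt{21} + 4793 = 4793 + 408 i \sqrt{21}$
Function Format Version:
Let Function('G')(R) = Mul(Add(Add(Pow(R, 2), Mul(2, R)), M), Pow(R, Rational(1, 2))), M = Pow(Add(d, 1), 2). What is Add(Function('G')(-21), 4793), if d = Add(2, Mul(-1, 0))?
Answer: Add(4793, Mul(408, I, Pow(21, Rational(1, 2)))) ≈ Add(4793.0, Mul(1869.7, I))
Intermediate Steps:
d = 2 (d = Add(2, 0) = 2)
M = 9 (M = Pow(Add(2, 1), 2) = Pow(3, 2) = 9)
Function('G')(R) = Mul(Pow(R, Rational(1, 2)), Add(9, Pow(R, 2), Mul(2, R))) (Function('G')(R) = Mul(Add(Add(Pow(R, 2), Mul(2, R)), 9), Pow(R, Rational(1, 2))) = Mul(Add(9, Pow(R, 2), Mul(2, R)), Pow(R, Rational(1, 2))) = Mul(Pow(R, Rational(1, 2)), Add(9, Pow(R, 2), Mul(2, R))))
Add(Function('G')(-21), 4793) = Add(Mul(Pow(-21, Rational(1, 2)), Add(9, Pow(-21, 2), Mul(2, -21))), 4793) = Add(Mul(Mul(I, Pow(21, Rational(1, 2))), Add(9, 441, -42)), 4793) = Add(Mul(Mul(I, Pow(21, Rational(1, 2))), 408), 4793) = Add(Mul(408, I, Pow(21, Rational(1, 2))), 4793) = Add(4793, Mul(408, I, Pow(21, Rational(1, 2))))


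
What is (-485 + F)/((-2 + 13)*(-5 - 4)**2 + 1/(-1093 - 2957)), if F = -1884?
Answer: -9594450/3608549 ≈ -2.6588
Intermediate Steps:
(-485 + F)/((-2 + 13)*(-5 - 4)**2 + 1/(-1093 - 2957)) = (-485 - 1884)/((-2 + 13)*(-5 - 4)**2 + 1/(-1093 - 2957)) = -2369/(11*(-9)**2 + 1/(-4050)) = -2369/(11*81 - 1/4050) = -2369/(891 - 1/4050) = -2369/3608549/4050 = -2369*4050/3608549 = -9594450/3608549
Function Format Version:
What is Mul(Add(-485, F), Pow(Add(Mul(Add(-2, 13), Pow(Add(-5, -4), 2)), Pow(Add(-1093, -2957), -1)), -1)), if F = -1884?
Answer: Rational(-9594450, 3608549) ≈ -2.6588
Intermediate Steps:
Mul(Add(-485, F), Pow(Add(Mul(Add(-2, 13), Pow(Add(-5, -4), 2)), Pow(Add(-1093, -2957), -1)), -1)) = Mul(Add(-485, -1884), Pow(Add(Mul(Add(-2, 13), Pow(Add(-5, -4), 2)), Pow(Add(-1093, -2957), -1)), -1)) = Mul(-2369, Pow(Add(Mul(11, Pow(-9, 2)), Pow(-4050, -1)), -1)) = Mul(-2369, Pow(Add(Mul(11, 81), Rational(-1, 4050)), -1)) = Mul(-2369, Pow(Add(891, Rational(-1, 4050)), -1)) = Mul(-2369, Pow(Rational(3608549, 4050), -1)) = Mul(-2369, Rational(4050, 3608549)) = Rational(-9594450, 3608549)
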